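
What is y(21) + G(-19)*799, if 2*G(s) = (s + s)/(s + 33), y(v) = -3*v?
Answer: -16063/14 ≈ -1147.4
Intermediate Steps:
G(s) = s/(33 + s) (G(s) = ((s + s)/(s + 33))/2 = ((2*s)/(33 + s))/2 = (2*s/(33 + s))/2 = s/(33 + s))
y(21) + G(-19)*799 = -3*21 - 19/(33 - 19)*799 = -63 - 19/14*799 = -63 - 15181/14 = -16063/14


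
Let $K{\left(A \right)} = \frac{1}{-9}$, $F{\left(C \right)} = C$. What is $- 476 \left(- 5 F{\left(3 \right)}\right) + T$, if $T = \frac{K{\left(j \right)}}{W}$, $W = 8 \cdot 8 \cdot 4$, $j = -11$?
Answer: $\frac{16450559}{2304} \approx 7140.0$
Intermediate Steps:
$K{\left(A \right)} = - \frac{1}{9}$
$W = 256$ ($W = 64 \cdot 4 = 256$)
$T = - \frac{1}{2304}$ ($T = - \frac{1}{9 \cdot 256} = \left(- \frac{1}{9}\right) \frac{1}{256} = - \frac{1}{2304} \approx -0.00043403$)
$- 476 \left(- 5 F{\left(3 \right)}\right) + T = - 476 \left(\left(-5\right) 3\right) - \frac{1}{2304} = \left(-476\right) \left(-15\right) - \frac{1}{2304} = 7140 - \frac{1}{2304} = \frac{16450559}{2304}$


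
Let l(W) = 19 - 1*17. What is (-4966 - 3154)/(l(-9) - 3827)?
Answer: 1624/765 ≈ 2.1229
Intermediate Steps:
l(W) = 2 (l(W) = 19 - 17 = 2)
(-4966 - 3154)/(l(-9) - 3827) = (-4966 - 3154)/(2 - 3827) = -8120/(-3825) = -8120*(-1/3825) = 1624/765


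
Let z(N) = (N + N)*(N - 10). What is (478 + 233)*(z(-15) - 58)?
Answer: 492012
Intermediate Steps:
z(N) = 2*N*(-10 + N) (z(N) = (2*N)*(-10 + N) = 2*N*(-10 + N))
(478 + 233)*(z(-15) - 58) = (478 + 233)*(2*(-15)*(-10 - 15) - 58) = 711*(2*(-15)*(-25) - 58) = 711*(750 - 58) = 711*692 = 492012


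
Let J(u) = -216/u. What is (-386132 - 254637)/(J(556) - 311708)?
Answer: 89066891/43327466 ≈ 2.0557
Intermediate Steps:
(-386132 - 254637)/(J(556) - 311708) = (-386132 - 254637)/(-216/556 - 311708) = -640769/(-216*1/556 - 311708) = -640769/(-54/139 - 311708) = -640769/(-43327466/139) = -640769*(-139/43327466) = 89066891/43327466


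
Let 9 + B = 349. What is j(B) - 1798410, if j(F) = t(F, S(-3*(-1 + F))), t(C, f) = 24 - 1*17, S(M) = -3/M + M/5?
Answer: -1798403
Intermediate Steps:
B = 340 (B = -9 + 349 = 340)
S(M) = -3/M + M/5 (S(M) = -3/M + M*(⅕) = -3/M + M/5)
t(C, f) = 7 (t(C, f) = 24 - 17 = 7)
j(F) = 7
j(B) - 1798410 = 7 - 1798410 = -1798403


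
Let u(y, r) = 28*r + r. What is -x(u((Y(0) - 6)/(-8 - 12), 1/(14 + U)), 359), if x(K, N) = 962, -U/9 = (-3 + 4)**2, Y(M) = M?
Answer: -962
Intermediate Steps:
U = -9 (U = -9*(-3 + 4)**2 = -9*1**2 = -9*1 = -9)
u(y, r) = 29*r
-x(u((Y(0) - 6)/(-8 - 12), 1/(14 + U)), 359) = -1*962 = -962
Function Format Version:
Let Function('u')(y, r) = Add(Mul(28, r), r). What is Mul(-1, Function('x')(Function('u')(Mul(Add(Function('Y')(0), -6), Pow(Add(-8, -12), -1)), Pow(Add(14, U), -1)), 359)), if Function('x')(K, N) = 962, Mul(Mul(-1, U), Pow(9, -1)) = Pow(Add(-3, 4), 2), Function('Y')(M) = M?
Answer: -962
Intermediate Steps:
U = -9 (U = Mul(-9, Pow(Add(-3, 4), 2)) = Mul(-9, Pow(1, 2)) = Mul(-9, 1) = -9)
Function('u')(y, r) = Mul(29, r)
Mul(-1, Function('x')(Function('u')(Mul(Add(Function('Y')(0), -6), Pow(Add(-8, -12), -1)), Pow(Add(14, U), -1)), 359)) = Mul(-1, 962) = -962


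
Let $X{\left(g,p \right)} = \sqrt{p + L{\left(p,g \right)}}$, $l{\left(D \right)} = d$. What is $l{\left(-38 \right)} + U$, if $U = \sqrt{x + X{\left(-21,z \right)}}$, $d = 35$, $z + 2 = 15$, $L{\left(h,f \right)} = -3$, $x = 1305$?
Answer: $35 + \sqrt{1305 + \sqrt{10}} \approx 71.169$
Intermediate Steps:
$z = 13$ ($z = -2 + 15 = 13$)
$l{\left(D \right)} = 35$
$X{\left(g,p \right)} = \sqrt{-3 + p}$ ($X{\left(g,p \right)} = \sqrt{p - 3} = \sqrt{-3 + p}$)
$U = \sqrt{1305 + \sqrt{10}}$ ($U = \sqrt{1305 + \sqrt{-3 + 13}} = \sqrt{1305 + \sqrt{10}} \approx 36.169$)
$l{\left(-38 \right)} + U = 35 + \sqrt{1305 + \sqrt{10}}$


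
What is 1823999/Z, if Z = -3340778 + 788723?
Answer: -1823999/2552055 ≈ -0.71472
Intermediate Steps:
Z = -2552055
1823999/Z = 1823999/(-2552055) = 1823999*(-1/2552055) = -1823999/2552055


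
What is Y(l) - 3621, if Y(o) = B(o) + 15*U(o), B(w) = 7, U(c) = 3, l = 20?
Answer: -3569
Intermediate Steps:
Y(o) = 52 (Y(o) = 7 + 15*3 = 7 + 45 = 52)
Y(l) - 3621 = 52 - 3621 = -3569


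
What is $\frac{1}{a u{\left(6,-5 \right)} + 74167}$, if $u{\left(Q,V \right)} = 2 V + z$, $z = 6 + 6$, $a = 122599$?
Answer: $\frac{1}{319365} \approx 3.1312 \cdot 10^{-6}$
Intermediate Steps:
$z = 12$
$u{\left(Q,V \right)} = 12 + 2 V$ ($u{\left(Q,V \right)} = 2 V + 12 = 12 + 2 V$)
$\frac{1}{a u{\left(6,-5 \right)} + 74167} = \frac{1}{122599 \left(12 + 2 \left(-5\right)\right) + 74167} = \frac{1}{122599 \left(12 - 10\right) + 74167} = \frac{1}{122599 \cdot 2 + 74167} = \frac{1}{245198 + 74167} = \frac{1}{319365}$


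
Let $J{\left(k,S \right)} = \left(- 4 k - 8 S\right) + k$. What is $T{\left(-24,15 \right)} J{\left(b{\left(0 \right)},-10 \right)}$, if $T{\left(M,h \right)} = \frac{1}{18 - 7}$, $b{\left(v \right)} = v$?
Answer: $\frac{80}{11} \approx 7.2727$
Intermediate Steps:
$T{\left(M,h \right)} = \frac{1}{11}$
$J{\left(k,S \right)} = - 8 S - 3 k$ ($J{\left(k,S \right)} = \left(- 8 S - 4 k\right) + k = - 8 S - 3 k$)
$T{\left(-24,15 \right)} J{\left(b{\left(0 \right)},-10 \right)} = \frac{\left(-8\right) \left(-10\right) - 0}{11} = \frac{80 + 0}{11} = \frac{1}{11} \cdot 80 = \frac{80}{11}$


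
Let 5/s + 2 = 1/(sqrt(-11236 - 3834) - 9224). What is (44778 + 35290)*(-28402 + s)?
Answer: -774227685887930456/340425881 + 400340*I*sqrt(15070)/340425881 ≈ -2.2743e+9 + 0.14437*I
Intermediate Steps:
s = 5/(-2 + 1/(-9224 + I*sqrt(15070))) (s = 5/(-2 + 1/(sqrt(-11236 - 3834) - 9224)) = 5/(-2 + 1/(sqrt(-15070) - 9224)) = 5/(-2 + 1/(I*sqrt(15070) - 9224)) = 5/(-2 + 1/(-9224 + I*sqrt(15070))) ≈ -2.4999 + 1.803e-6*I)
(44778 + 35290)*(-28402 + s) = (44778 + 35290)*(-28402 + (-851018580/340425881 + 5*I*sqrt(15070)/340425881)) = 80068*(-9669626890742/340425881 + 5*I*sqrt(15070)/340425881) = -774227685887930456/340425881 + 400340*I*sqrt(15070)/340425881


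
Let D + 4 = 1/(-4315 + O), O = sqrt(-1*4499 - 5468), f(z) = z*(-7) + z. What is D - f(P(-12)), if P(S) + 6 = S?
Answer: -2086473819/18629192 - I*sqrt(9967)/18629192 ≈ -112.0 - 5.3591e-6*I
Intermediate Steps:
P(S) = -6 + S
f(z) = -6*z (f(z) = -7*z + z = -6*z)
O = I*sqrt(9967) (O = sqrt(-4499 - 5468) = sqrt(-9967) = I*sqrt(9967) ≈ 99.835*I)
D = -4 + 1/(-4315 + I*sqrt(9967)) ≈ -4.0002 - 5.3591e-6*I
D - f(P(-12)) = (-74521083/18629192 - I*sqrt(9967)/18629192) - (-6)*(-6 - 12) = (-74521083/18629192 - I*sqrt(9967)/18629192) - (-6)*(-18) = (-74521083/18629192 - I*sqrt(9967)/18629192) - 1*108 = (-74521083/18629192 - I*sqrt(9967)/18629192) - 108 = -2086473819/18629192 - I*sqrt(9967)/18629192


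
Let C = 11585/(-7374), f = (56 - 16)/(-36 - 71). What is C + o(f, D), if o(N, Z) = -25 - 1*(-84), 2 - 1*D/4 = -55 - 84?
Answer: 423481/7374 ≈ 57.429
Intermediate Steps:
f = -40/107 (f = 40/(-107) = 40*(-1/107) = -40/107 ≈ -0.37383)
D = 564 (D = 8 - 4*(-55 - 84) = 8 - 4*(-139) = 8 + 556 = 564)
o(N, Z) = 59 (o(N, Z) = -25 + 84 = 59)
C = -11585/7374 (C = 11585*(-1/7374) = -11585/7374 ≈ -1.5711)
C + o(f, D) = -11585/7374 + 59 = 423481/7374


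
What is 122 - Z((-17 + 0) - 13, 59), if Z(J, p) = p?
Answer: 63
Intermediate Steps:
122 - Z((-17 + 0) - 13, 59) = 122 - 1*59 = 122 - 59 = 63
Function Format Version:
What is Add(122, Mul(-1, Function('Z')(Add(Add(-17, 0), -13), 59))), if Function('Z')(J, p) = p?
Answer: 63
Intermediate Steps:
Add(122, Mul(-1, Function('Z')(Add(Add(-17, 0), -13), 59))) = Add(122, Mul(-1, 59)) = Add(122, -59) = 63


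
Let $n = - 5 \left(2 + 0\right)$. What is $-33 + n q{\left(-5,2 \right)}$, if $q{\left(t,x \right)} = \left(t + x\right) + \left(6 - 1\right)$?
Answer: $-53$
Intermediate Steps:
$n = -10$ ($n = \left(-5\right) 2 = -10$)
$q{\left(t,x \right)} = 5 + t + x$ ($q{\left(t,x \right)} = \left(t + x\right) + \left(6 - 1\right) = \left(t + x\right) + 5 = 5 + t + x$)
$-33 + n q{\left(-5,2 \right)} = -33 - 10 \left(5 - 5 + 2\right) = -33 - 20 = -53$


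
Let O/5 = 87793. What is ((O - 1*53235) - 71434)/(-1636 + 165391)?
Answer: 314296/163755 ≈ 1.9193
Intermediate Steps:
O = 438965 (O = 5*87793 = 438965)
((O - 1*53235) - 71434)/(-1636 + 165391) = ((438965 - 1*53235) - 71434)/(-1636 + 165391) = ((438965 - 53235) - 71434)/163755 = (385730 - 71434)*(1/163755) = 314296*(1/163755) = 314296/163755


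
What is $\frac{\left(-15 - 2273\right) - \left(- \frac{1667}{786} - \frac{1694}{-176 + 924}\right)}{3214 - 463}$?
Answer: $- \frac{15256828}{18379431} \approx -0.8301$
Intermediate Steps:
$\frac{\left(-15 - 2273\right) - \left(- \frac{1667}{786} - \frac{1694}{-176 + 924}\right)}{3214 - 463} = \frac{\left(-15 - 2273\right) - \left(- \frac{1667}{786} - \frac{1694}{748}\right)}{2751} = \left(-2288 + \left(1694 \cdot \frac{1}{748} + \frac{1667}{786}\right)\right) \frac{1}{2751} = \left(-2288 + \left(\frac{77}{34} + \frac{1667}{786}\right)\right) \frac{1}{2751} = \left(-2288 + \frac{29300}{6681}\right) \frac{1}{2751} = \left(- \frac{15256828}{6681}\right) \frac{1}{2751} = - \frac{15256828}{18379431}$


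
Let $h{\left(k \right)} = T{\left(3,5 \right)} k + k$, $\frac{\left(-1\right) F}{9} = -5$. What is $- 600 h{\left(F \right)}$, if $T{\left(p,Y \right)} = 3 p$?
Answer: $-270000$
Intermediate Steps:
$F = 45$ ($F = \left(-9\right) \left(-5\right) = 45$)
$h{\left(k \right)} = 10 k$ ($h{\left(k \right)} = 3 \cdot 3 k + k = 9 k + k = 10 k$)
$- 600 h{\left(F \right)} = - 600 \cdot 10 \cdot 45 = \left(-600\right) 450 = -270000$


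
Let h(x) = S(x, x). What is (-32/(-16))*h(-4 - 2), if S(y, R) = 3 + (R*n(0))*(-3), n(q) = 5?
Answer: 186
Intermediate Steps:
S(y, R) = 3 - 15*R (S(y, R) = 3 + (R*5)*(-3) = 3 + (5*R)*(-3) = 3 - 15*R)
h(x) = 3 - 15*x
(-32/(-16))*h(-4 - 2) = (-32/(-16))*(3 - 15*(-4 - 2)) = (-32*(-1/16))*(3 - 15*(-6)) = 2*(3 + 90) = 2*93 = 186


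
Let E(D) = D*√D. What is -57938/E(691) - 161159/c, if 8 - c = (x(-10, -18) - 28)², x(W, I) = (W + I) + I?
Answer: 161159/5468 - 57938*√691/477481 ≈ 26.283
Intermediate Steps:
x(W, I) = W + 2*I (x(W, I) = (I + W) + I = W + 2*I)
c = -5468 (c = 8 - ((-10 + 2*(-18)) - 28)² = 8 - ((-10 - 36) - 28)² = 8 - (-46 - 28)² = 8 - 1*(-74)² = 8 - 1*5476 = 8 - 5476 = -5468)
E(D) = D^(3/2)
-57938/E(691) - 161159/c = -57938*√691/477481 - 161159/(-5468) = -57938*√691/477481 - 161159*(-1/5468) = -57938*√691/477481 + 161159/5468 = 161159/5468 - 57938*√691/477481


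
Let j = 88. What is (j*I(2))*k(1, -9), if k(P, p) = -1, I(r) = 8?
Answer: -704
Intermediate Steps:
(j*I(2))*k(1, -9) = (88*8)*(-1) = 704*(-1) = -704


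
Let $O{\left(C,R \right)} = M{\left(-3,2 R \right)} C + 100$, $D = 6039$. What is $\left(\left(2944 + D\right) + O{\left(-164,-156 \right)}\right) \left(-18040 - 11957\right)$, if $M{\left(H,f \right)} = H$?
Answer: $-287221275$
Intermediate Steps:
$O{\left(C,R \right)} = 100 - 3 C$ ($O{\left(C,R \right)} = - 3 C + 100 = 100 - 3 C$)
$\left(\left(2944 + D\right) + O{\left(-164,-156 \right)}\right) \left(-18040 - 11957\right) = \left(\left(2944 + 6039\right) + \left(100 - -492\right)\right) \left(-18040 - 11957\right) = \left(8983 + \left(100 + 492\right)\right) \left(-29997\right) = \left(8983 + 592\right) \left(-29997\right) = 9575 \left(-29997\right) = -287221275$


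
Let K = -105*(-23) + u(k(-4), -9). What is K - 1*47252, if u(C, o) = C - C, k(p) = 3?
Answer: -44837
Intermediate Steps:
u(C, o) = 0
K = 2415 (K = -105*(-23) + 0 = 2415 + 0 = 2415)
K - 1*47252 = 2415 - 1*47252 = 2415 - 47252 = -44837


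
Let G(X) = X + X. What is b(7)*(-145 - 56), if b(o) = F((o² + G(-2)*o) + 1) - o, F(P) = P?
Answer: -3015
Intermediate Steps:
G(X) = 2*X
b(o) = 1 + o² - 5*o (b(o) = ((o² + (2*(-2))*o) + 1) - o = ((o² - 4*o) + 1) - o = (1 + o² - 4*o) - o = 1 + o² - 5*o)
b(7)*(-145 - 56) = (1 + 7² - 5*7)*(-145 - 56) = (1 + 49 - 35)*(-201) = 15*(-201) = -3015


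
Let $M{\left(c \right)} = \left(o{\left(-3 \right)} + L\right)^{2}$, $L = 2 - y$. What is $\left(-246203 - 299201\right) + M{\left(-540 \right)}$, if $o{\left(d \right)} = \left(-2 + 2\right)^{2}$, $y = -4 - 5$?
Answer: $-545283$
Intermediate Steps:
$y = -9$
$o{\left(d \right)} = 0$ ($o{\left(d \right)} = 0^{2} = 0$)
$L = 11$ ($L = 2 - -9 = 2 + 9 = 11$)
$M{\left(c \right)} = 121$ ($M{\left(c \right)} = \left(0 + 11\right)^{2} = 11^{2} = 121$)
$\left(-246203 - 299201\right) + M{\left(-540 \right)} = \left(-246203 - 299201\right) + 121 = -545404 + 121 = -545283$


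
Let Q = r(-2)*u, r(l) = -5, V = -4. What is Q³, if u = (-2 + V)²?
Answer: -5832000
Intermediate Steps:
u = 36 (u = (-2 - 4)² = (-6)² = 36)
Q = -180 (Q = -5*36 = -180)
Q³ = (-180)³ = -5832000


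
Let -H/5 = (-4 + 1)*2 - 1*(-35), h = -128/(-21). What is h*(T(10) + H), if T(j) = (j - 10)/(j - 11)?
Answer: -18560/21 ≈ -883.81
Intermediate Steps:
T(j) = (-10 + j)/(-11 + j)
h = 128/21 (h = -128*(-1/21) = 128/21 ≈ 6.0952)
H = -145 (H = -5*((-4 + 1)*2 - 1*(-35)) = -5*(-3*2 + 35) = -5*(-6 + 35) = -5*29 = -145)
h*(T(10) + H) = 128*((-10 + 10)/(-11 + 10) - 145)/21 = 128*(0/(-1) - 145)/21 = 128*(-1*0 - 145)/21 = 128*(0 - 145)/21 = (128/21)*(-145) = -18560/21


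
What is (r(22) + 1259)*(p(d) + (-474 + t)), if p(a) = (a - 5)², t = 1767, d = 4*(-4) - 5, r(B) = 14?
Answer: 2506537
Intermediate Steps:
d = -21 (d = -16 - 5 = -21)
p(a) = (-5 + a)²
(r(22) + 1259)*(p(d) + (-474 + t)) = (14 + 1259)*((-5 - 21)² + (-474 + 1767)) = 1273*((-26)² + 1293) = 1273*(676 + 1293) = 1273*1969 = 2506537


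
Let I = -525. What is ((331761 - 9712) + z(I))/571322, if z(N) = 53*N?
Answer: 147112/285661 ≈ 0.51499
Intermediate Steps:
((331761 - 9712) + z(I))/571322 = ((331761 - 9712) + 53*(-525))/571322 = (322049 - 27825)*(1/571322) = 294224*(1/571322) = 147112/285661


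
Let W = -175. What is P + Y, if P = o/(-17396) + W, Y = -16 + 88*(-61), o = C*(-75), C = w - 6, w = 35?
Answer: -96702189/17396 ≈ -5558.9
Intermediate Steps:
C = 29 (C = 35 - 6 = 29)
o = -2175 (o = 29*(-75) = -2175)
Y = -5384 (Y = -16 - 5368 = -5384)
P = -3042125/17396 (P = -2175/(-17396) - 175 = -2175*(-1/17396) - 175 = 2175/17396 - 175 = -3042125/17396 ≈ -174.88)
P + Y = -3042125/17396 - 5384 = -96702189/17396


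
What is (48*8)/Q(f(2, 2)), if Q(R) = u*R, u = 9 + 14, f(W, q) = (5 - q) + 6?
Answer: 128/69 ≈ 1.8551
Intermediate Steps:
f(W, q) = 11 - q
u = 23
Q(R) = 23*R
(48*8)/Q(f(2, 2)) = (48*8)/((23*(11 - 1*2))) = 384/((23*(11 - 2))) = 384/((23*9)) = 384/207 = 384*(1/207) = 128/69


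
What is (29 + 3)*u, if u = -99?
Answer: -3168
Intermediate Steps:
(29 + 3)*u = (29 + 3)*(-99) = 32*(-99) = -3168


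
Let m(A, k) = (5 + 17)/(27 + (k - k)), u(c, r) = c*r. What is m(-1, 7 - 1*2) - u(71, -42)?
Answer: 80536/27 ≈ 2982.8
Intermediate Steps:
m(A, k) = 22/27 (m(A, k) = 22/(27 + 0) = 22/27)
m(-1, 7 - 1*2) - u(71, -42) = 22/27 - 71*(-42) = 22/27 - 1*(-2982) = 22/27 + 2982 = 80536/27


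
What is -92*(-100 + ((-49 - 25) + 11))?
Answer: 14996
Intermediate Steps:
-92*(-100 + ((-49 - 25) + 11)) = -92*(-100 + (-74 + 11)) = -92*(-100 - 63) = -92*(-163) = 14996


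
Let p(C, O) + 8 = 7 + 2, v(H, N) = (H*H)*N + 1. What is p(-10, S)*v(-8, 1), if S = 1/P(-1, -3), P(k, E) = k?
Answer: 65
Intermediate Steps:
v(H, N) = 1 + N*H² (v(H, N) = H²*N + 1 = N*H² + 1 = 1 + N*H²)
S = -1 (S = 1/(-1) = -1)
p(C, O) = 1 (p(C, O) = -8 + (7 + 2) = -8 + 9 = 1)
p(-10, S)*v(-8, 1) = 1*(1 + 1*(-8)²) = 1*(1 + 1*64) = 1*(1 + 64) = 1*65 = 65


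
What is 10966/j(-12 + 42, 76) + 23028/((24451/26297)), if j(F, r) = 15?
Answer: 9351639406/366765 ≈ 25498.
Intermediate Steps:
10966/j(-12 + 42, 76) + 23028/((24451/26297)) = 10966/15 + 23028/((24451/26297)) = 10966*(1/15) + 23028/((24451*(1/26297))) = 10966/15 + 23028/(24451/26297) = 10966/15 + 23028*(26297/24451) = 10966/15 + 605567316/24451 = 9351639406/366765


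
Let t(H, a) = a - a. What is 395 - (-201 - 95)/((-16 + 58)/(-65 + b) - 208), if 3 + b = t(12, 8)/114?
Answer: 2791671/7093 ≈ 393.58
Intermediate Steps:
t(H, a) = 0
b = -3 (b = -3 + 0/114 = -3 + 0*(1/114) = -3 + 0 = -3)
395 - (-201 - 95)/((-16 + 58)/(-65 + b) - 208) = 395 - (-201 - 95)/((-16 + 58)/(-65 - 3) - 208) = 395 - (-296)/(42/(-68) - 208) = 395 - (-296)/(42*(-1/68) - 208) = 395 - (-296)/(-21/34 - 208) = 395 - (-296)/(-7093/34) = 395 - (-296)*(-34)/7093 = 395 - 1*10064/7093 = 395 - 10064/7093 = 2791671/7093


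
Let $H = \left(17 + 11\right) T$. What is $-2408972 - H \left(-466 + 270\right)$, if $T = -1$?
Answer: $-2414460$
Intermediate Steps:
$H = -28$ ($H = \left(17 + 11\right) \left(-1\right) = 28 \left(-1\right) = -28$)
$-2408972 - H \left(-466 + 270\right) = -2408972 - - 28 \left(-466 + 270\right) = -2408972 - \left(-28\right) \left(-196\right) = -2408972 - 5488 = -2414460$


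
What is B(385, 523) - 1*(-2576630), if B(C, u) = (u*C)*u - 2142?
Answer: 107883153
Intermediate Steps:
B(C, u) = -2142 + C*u² (B(C, u) = (C*u)*u - 2142 = C*u² - 2142 = -2142 + C*u²)
B(385, 523) - 1*(-2576630) = (-2142 + 385*523²) - 1*(-2576630) = (-2142 + 385*273529) + 2576630 = (-2142 + 105308665) + 2576630 = 105306523 + 2576630 = 107883153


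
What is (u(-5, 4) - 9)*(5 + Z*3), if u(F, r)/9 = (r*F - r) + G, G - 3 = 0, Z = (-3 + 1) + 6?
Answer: -3366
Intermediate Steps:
Z = 4 (Z = -2 + 6 = 4)
G = 3 (G = 3 + 0 = 3)
u(F, r) = 27 - 9*r + 9*F*r (u(F, r) = 9*((r*F - r) + 3) = 9*((F*r - r) + 3) = 9*((-r + F*r) + 3) = 9*(3 - r + F*r) = 27 - 9*r + 9*F*r)
(u(-5, 4) - 9)*(5 + Z*3) = ((27 - 9*4 + 9*(-5)*4) - 9)*(5 + 4*3) = ((27 - 36 - 180) - 9)*(5 + 12) = (-189 - 9)*17 = -198*17 = -3366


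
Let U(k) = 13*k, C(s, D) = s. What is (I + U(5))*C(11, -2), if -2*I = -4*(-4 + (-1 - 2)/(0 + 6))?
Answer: 616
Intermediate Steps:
I = -9 (I = -(-2)*(-4 + (-1 - 2)/(0 + 6)) = -(-2)*(-4 - 3/6) = -(-2)*(-4 - 3*⅙) = -(-2)*(-4 - ½) = -(-2)*(-9)/2 = -½*18 = -9)
(I + U(5))*C(11, -2) = (-9 + 13*5)*11 = (-9 + 65)*11 = 56*11 = 616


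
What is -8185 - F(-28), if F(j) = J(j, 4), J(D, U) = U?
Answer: -8189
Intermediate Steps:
F(j) = 4
-8185 - F(-28) = -8185 - 1*4 = -8185 - 4 = -8189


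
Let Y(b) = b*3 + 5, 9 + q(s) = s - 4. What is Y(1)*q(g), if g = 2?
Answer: -88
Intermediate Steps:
q(s) = -13 + s (q(s) = -9 + (s - 4) = -9 + (-4 + s) = -13 + s)
Y(b) = 5 + 3*b (Y(b) = 3*b + 5 = 5 + 3*b)
Y(1)*q(g) = (5 + 3*1)*(-13 + 2) = (5 + 3)*(-11) = 8*(-11) = -88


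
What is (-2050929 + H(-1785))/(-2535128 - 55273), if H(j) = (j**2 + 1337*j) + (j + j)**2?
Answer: -3831217/863467 ≈ -4.4370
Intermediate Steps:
H(j) = 5*j**2 + 1337*j (H(j) = (j**2 + 1337*j) + (2*j)**2 = (j**2 + 1337*j) + 4*j**2 = 5*j**2 + 1337*j)
(-2050929 + H(-1785))/(-2535128 - 55273) = (-2050929 - 1785*(1337 + 5*(-1785)))/(-2535128 - 55273) = (-2050929 - 1785*(1337 - 8925))/(-2590401) = (-2050929 - 1785*(-7588))*(-1/2590401) = (-2050929 + 13544580)*(-1/2590401) = 11493651*(-1/2590401) = -3831217/863467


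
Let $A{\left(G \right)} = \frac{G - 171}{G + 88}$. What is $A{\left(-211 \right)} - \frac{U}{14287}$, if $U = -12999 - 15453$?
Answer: $\frac{8957230}{1757301} \approx 5.0972$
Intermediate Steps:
$U = -28452$ ($U = -12999 - 15453 = -28452$)
$A{\left(G \right)} = \frac{-171 + G}{88 + G}$
$A{\left(-211 \right)} - \frac{U}{14287} = \frac{-171 - 211}{88 - 211} - - \frac{28452}{14287} = \frac{1}{-123} \left(-382\right) - \left(-28452\right) \frac{1}{14287} = \left(- \frac{1}{123}\right) \left(-382\right) - - \frac{28452}{14287} = \frac{382}{123} + \frac{28452}{14287} = \frac{8957230}{1757301}$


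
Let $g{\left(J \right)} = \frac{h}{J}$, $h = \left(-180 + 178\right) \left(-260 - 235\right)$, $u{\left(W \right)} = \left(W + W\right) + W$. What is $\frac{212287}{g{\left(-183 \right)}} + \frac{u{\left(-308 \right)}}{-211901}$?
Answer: $- \frac{2744013177887}{69927330} \approx -39241.0$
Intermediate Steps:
$u{\left(W \right)} = 3 W$ ($u{\left(W \right)} = 2 W + W = 3 W$)
$h = 990$ ($h = \left(-2\right) \left(-495\right) = 990$)
$g{\left(J \right)} = \frac{990}{J}$
$\frac{212287}{g{\left(-183 \right)}} + \frac{u{\left(-308 \right)}}{-211901} = \frac{212287}{990 \frac{1}{-183}} + \frac{3 \left(-308\right)}{-211901} = \frac{212287}{990 \left(- \frac{1}{183}\right)} - - \frac{924}{211901} = \frac{212287}{- \frac{330}{61}} + \frac{924}{211901} = 212287 \left(- \frac{61}{330}\right) + \frac{924}{211901} = - \frac{12949507}{330} + \frac{924}{211901} = - \frac{2744013177887}{69927330}$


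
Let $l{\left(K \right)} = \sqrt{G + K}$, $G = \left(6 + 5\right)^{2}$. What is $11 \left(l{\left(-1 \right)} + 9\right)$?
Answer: $99 + 22 \sqrt{30} \approx 219.5$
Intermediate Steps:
$G = 121$ ($G = 11^{2} = 121$)
$l{\left(K \right)} = \sqrt{121 + K}$
$11 \left(l{\left(-1 \right)} + 9\right) = 11 \left(\sqrt{121 - 1} + 9\right) = 11 \left(\sqrt{120} + 9\right) = 11 \left(2 \sqrt{30} + 9\right) = 11 \left(9 + 2 \sqrt{30}\right) = 99 + 22 \sqrt{30}$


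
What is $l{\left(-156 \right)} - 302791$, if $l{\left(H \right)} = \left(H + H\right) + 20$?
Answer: $-303083$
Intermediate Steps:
$l{\left(H \right)} = 20 + 2 H$ ($l{\left(H \right)} = 2 H + 20 = 20 + 2 H$)
$l{\left(-156 \right)} - 302791 = \left(20 + 2 \left(-156\right)\right) - 302791 = \left(20 - 312\right) - 302791 = -292 - 302791 = -303083$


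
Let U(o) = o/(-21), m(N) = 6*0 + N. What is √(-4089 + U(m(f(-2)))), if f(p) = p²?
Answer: I*√1803333/21 ≈ 63.947*I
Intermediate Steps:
m(N) = N (m(N) = 0 + N = N)
U(o) = -o/21 (U(o) = o*(-1/21) = -o/21)
√(-4089 + U(m(f(-2)))) = √(-4089 - 1/21*(-2)²) = √(-4089 - 1/21*4) = √(-4089 - 4/21) = √(-85873/21) = I*√1803333/21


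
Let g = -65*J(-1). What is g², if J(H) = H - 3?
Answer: 67600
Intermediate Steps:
J(H) = -3 + H
g = 260 (g = -65*(-3 - 1) = -65*(-4) = 260)
g² = 260² = 67600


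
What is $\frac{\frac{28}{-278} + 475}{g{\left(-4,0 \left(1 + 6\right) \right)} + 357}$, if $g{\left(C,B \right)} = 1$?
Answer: $\frac{66011}{49762} \approx 1.3265$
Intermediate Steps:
$\frac{\frac{28}{-278} + 475}{g{\left(-4,0 \left(1 + 6\right) \right)} + 357} = \frac{\frac{28}{-278} + 475}{1 + 357} = \frac{28 \left(- \frac{1}{278}\right) + 475}{358} = \left(- \frac{14}{139} + 475\right) \frac{1}{358} = \frac{66011}{139} \cdot \frac{1}{358} = \frac{66011}{49762}$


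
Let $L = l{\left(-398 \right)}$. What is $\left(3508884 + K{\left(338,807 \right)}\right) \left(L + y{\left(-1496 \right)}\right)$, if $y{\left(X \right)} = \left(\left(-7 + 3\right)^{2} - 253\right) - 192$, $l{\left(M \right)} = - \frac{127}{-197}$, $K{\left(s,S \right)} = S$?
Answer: $- \frac{296168784726}{197} \approx -1.5034 \cdot 10^{9}$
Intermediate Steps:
$l{\left(M \right)} = \frac{127}{197}$ ($l{\left(M \right)} = \left(-127\right) \left(- \frac{1}{197}\right) = \frac{127}{197}$)
$L = \frac{127}{197} \approx 0.64467$
$y{\left(X \right)} = -429$ ($y{\left(X \right)} = \left(\left(-4\right)^{2} - 253\right) - 192 = \left(16 - 253\right) - 192 = -237 - 192 = -429$)
$\left(3508884 + K{\left(338,807 \right)}\right) \left(L + y{\left(-1496 \right)}\right) = \left(3508884 + 807\right) \left(\frac{127}{197} - 429\right) = 3509691 \left(- \frac{84386}{197}\right) = - \frac{296168784726}{197}$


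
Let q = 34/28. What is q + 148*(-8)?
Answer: -16559/14 ≈ -1182.8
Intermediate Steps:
q = 17/14 (q = 34*(1/28) = 17/14 ≈ 1.2143)
q + 148*(-8) = 17/14 + 148*(-8) = 17/14 - 1184 = -16559/14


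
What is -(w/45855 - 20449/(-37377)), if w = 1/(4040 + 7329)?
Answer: -394836484616/721688260245 ≈ -0.54710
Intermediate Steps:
w = 1/11369 ≈ 8.7959e-5
-(w/45855 - 20449/(-37377)) = -((1/11369)/45855 - 20449/(-37377)) = -((1/11369)*(1/45855) - 20449*(-1/37377)) = -(1/521325495 + 20449/37377) = -1*394836484616/721688260245 = -394836484616/721688260245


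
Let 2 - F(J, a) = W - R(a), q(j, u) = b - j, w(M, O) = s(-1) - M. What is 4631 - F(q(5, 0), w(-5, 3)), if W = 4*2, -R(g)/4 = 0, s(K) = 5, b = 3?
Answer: 4637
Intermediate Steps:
R(g) = 0 (R(g) = -4*0 = 0)
W = 8
w(M, O) = 5 - M
q(j, u) = 3 - j
F(J, a) = -6 (F(J, a) = 2 - (8 - 1*0) = 2 - (8 + 0) = 2 - 1*8 = 2 - 8 = -6)
4631 - F(q(5, 0), w(-5, 3)) = 4631 - 1*(-6) = 4631 + 6 = 4637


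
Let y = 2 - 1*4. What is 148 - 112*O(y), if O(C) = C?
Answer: 372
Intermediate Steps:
y = -2 (y = 2 - 4 = -2)
148 - 112*O(y) = 148 - 112*(-2) = 148 + 224 = 372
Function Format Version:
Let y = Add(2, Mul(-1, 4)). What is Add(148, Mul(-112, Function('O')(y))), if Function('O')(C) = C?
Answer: 372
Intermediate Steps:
y = -2 (y = Add(2, -4) = -2)
Add(148, Mul(-112, Function('O')(y))) = Add(148, Mul(-112, -2)) = Add(148, 224) = 372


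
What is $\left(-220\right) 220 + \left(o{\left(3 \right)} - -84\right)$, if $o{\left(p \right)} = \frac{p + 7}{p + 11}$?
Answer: $- \frac{338207}{7} \approx -48315.0$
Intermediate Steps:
$o{\left(p \right)} = \frac{7 + p}{11 + p}$
$\left(-220\right) 220 + \left(o{\left(3 \right)} - -84\right) = \left(-220\right) 220 + \left(\frac{7 + 3}{11 + 3} - -84\right) = -48400 + \left(\frac{1}{14} \cdot 10 + 84\right) = -48400 + \left(\frac{5}{7} + 84\right) = -48400 + \frac{593}{7} = - \frac{338207}{7}$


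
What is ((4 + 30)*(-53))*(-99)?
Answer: 178398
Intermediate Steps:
((4 + 30)*(-53))*(-99) = (34*(-53))*(-99) = -1802*(-99) = 178398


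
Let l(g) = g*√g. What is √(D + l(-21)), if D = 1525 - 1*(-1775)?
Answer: √(3300 - 21*I*√21) ≈ 57.452 - 0.8375*I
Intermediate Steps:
l(g) = g^(3/2)
D = 3300 (D = 1525 + 1775 = 3300)
√(D + l(-21)) = √(3300 + (-21)^(3/2)) = √(3300 - 21*I*√21)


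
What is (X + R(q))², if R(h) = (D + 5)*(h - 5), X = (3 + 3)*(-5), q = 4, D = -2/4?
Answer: 4761/4 ≈ 1190.3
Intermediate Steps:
D = -½ (D = -2*¼ = -½ ≈ -0.50000)
X = -30 (X = 6*(-5) = -30)
R(h) = -45/2 + 9*h/2 (R(h) = (-½ + 5)*(h - 5) = 9*(-5 + h)/2 = -45/2 + 9*h/2)
(X + R(q))² = (-30 + (-45/2 + (9/2)*4))² = (-30 + (-45/2 + 18))² = (-30 - 9/2)² = (-69/2)² = 4761/4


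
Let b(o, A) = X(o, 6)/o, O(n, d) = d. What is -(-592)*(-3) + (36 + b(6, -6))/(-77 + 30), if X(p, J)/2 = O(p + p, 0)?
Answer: -83508/47 ≈ -1776.8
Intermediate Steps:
X(p, J) = 0 (X(p, J) = 2*0 = 0)
b(o, A) = 0 (b(o, A) = 0/o = 0)
-(-592)*(-3) + (36 + b(6, -6))/(-77 + 30) = -(-592)*(-3) + (36 + 0)/(-77 + 30) = -16*111 + 36/(-47) = -1776 + 36*(-1/47) = -1776 - 36/47 = -83508/47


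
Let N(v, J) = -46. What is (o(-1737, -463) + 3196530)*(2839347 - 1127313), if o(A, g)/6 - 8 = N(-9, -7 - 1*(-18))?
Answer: 5472177698268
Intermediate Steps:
o(A, g) = -228 (o(A, g) = 48 + 6*(-46) = 48 - 276 = -228)
(o(-1737, -463) + 3196530)*(2839347 - 1127313) = (-228 + 3196530)*(2839347 - 1127313) = 3196302*1712034 = 5472177698268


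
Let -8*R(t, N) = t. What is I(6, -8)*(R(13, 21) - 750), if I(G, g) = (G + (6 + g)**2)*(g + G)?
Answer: 30065/2 ≈ 15033.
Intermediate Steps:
I(G, g) = (G + g)*(G + (6 + g)**2) (I(G, g) = (G + (6 + g)**2)*(G + g) = (G + g)*(G + (6 + g)**2))
R(t, N) = -t/8
I(6, -8)*(R(13, 21) - 750) = (6**2 + 6*(-8) + 6*(6 - 8)**2 - 8*(6 - 8)**2)*(-1/8*13 - 750) = (36 - 48 + 6*(-2)**2 - 8*(-2)**2)*(-13/8 - 750) = (36 - 48 + 6*4 - 8*4)*(-6013/8) = (36 - 48 + 24 - 32)*(-6013/8) = -20*(-6013/8) = 30065/2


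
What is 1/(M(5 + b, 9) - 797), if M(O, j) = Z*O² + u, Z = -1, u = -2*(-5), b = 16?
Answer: -1/1228 ≈ -0.00081433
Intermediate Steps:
u = 10
M(O, j) = 10 - O² (M(O, j) = -O² + 10 = 10 - O²)
1/(M(5 + b, 9) - 797) = 1/((10 - (5 + 16)²) - 797) = 1/((10 - 1*21²) - 797) = 1/((10 - 1*441) - 797) = 1/((10 - 441) - 797) = 1/(-431 - 797) = 1/(-1228) = -1/1228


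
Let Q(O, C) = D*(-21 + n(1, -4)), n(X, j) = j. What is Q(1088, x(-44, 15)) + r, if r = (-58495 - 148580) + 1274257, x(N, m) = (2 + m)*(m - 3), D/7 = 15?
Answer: 1064557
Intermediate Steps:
D = 105 (D = 7*15 = 105)
x(N, m) = (-3 + m)*(2 + m) (x(N, m) = (2 + m)*(-3 + m) = (-3 + m)*(2 + m))
r = 1067182 (r = -207075 + 1274257 = 1067182)
Q(O, C) = -2625 (Q(O, C) = 105*(-21 - 4) = 105*(-25) = -2625)
Q(1088, x(-44, 15)) + r = -2625 + 1067182 = 1064557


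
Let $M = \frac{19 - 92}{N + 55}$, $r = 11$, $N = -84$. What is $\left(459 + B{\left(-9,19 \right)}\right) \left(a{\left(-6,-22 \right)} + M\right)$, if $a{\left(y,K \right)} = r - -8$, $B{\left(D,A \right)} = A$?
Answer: $\frac{298272}{29} \approx 10285.0$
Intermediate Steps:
$M = \frac{73}{29}$ ($M = \frac{19 - 92}{-84 + 55} = - \frac{73}{-29} = \left(-73\right) \left(- \frac{1}{29}\right) = \frac{73}{29} \approx 2.5172$)
$a{\left(y,K \right)} = 19$ ($a{\left(y,K \right)} = 11 - -8 = 11 + 8 = 19$)
$\left(459 + B{\left(-9,19 \right)}\right) \left(a{\left(-6,-22 \right)} + M\right) = \left(459 + 19\right) \left(19 + \frac{73}{29}\right) = 478 \cdot \frac{624}{29} = \frac{298272}{29}$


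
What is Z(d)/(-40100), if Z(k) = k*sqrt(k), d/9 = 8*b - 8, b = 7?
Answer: -1296*sqrt(3)/10025 ≈ -0.22391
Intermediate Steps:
d = 432 (d = 9*(8*7 - 8) = 9*(56 - 8) = 9*48 = 432)
Z(k) = k**(3/2)
Z(d)/(-40100) = 432**(3/2)/(-40100) = (5184*sqrt(3))*(-1/40100) = -1296*sqrt(3)/10025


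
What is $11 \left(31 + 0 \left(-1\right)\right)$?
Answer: $341$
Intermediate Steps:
$11 \left(31 + 0 \left(-1\right)\right) = 11 \left(31 + 0\right) = 11 \cdot 31 = 341$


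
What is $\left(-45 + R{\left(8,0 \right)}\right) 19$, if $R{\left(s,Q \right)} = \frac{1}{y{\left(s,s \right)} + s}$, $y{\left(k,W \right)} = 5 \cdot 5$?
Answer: $- \frac{28196}{33} \approx -854.42$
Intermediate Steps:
$y{\left(k,W \right)} = 25$
$R{\left(s,Q \right)} = \frac{1}{25 + s}$
$\left(-45 + R{\left(8,0 \right)}\right) 19 = \left(-45 + \frac{1}{25 + 8}\right) 19 = \left(-45 + \frac{1}{33}\right) 19 = \left(- \frac{1484}{33}\right) 19 = - \frac{28196}{33}$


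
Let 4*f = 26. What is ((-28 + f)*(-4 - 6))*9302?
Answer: 1999930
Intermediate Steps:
f = 13/2 (f = (¼)*26 = 13/2 ≈ 6.5000)
((-28 + f)*(-4 - 6))*9302 = ((-28 + 13/2)*(-4 - 6))*9302 = -43/2*(-10)*9302 = 215*9302 = 1999930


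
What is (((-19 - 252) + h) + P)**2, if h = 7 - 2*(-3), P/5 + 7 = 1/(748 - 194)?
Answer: 26346808489/306916 ≈ 85844.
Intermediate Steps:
P = -19385/554 (P = -35 + 5/(748 - 194) = -35 + 5/554 = -19385/554 ≈ -34.991)
h = 13 (h = 7 + 6 = 13)
(((-19 - 252) + h) + P)**2 = (((-19 - 252) + 13) - 19385/554)**2 = ((-271 + 13) - 19385/554)**2 = (-258 - 19385/554)**2 = (-162317/554)**2 = 26346808489/306916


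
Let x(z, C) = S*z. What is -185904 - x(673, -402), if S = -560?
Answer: 190976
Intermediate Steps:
x(z, C) = -560*z
-185904 - x(673, -402) = -185904 - (-560)*673 = -185904 - 1*(-376880) = -185904 + 376880 = 190976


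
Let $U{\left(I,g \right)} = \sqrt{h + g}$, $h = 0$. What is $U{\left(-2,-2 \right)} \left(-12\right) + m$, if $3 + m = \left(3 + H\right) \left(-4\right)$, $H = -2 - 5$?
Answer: $13 - 12 i \sqrt{2} \approx 13.0 - 16.971 i$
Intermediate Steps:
$H = -7$ ($H = -2 - 5 = -7$)
$U{\left(I,g \right)} = \sqrt{g}$ ($U{\left(I,g \right)} = \sqrt{0 + g} = \sqrt{g}$)
$m = 13$ ($m = -3 + \left(3 - 7\right) \left(-4\right) = -3 - -16 = -3 + 16 = 13$)
$U{\left(-2,-2 \right)} \left(-12\right) + m = \sqrt{-2} \left(-12\right) + 13 = i \sqrt{2} \left(-12\right) + 13 = - 12 i \sqrt{2} + 13 = 13 - 12 i \sqrt{2}$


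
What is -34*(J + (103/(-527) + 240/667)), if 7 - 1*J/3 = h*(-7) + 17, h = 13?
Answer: -170948932/20677 ≈ -8267.6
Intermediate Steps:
J = 243 (J = 21 - 3*(13*(-7) + 17) = 21 - 3*(-91 + 17) = 21 - 3*(-74) = 21 + 222 = 243)
-34*(J + (103/(-527) + 240/667)) = -34*(243 + (103/(-527) + 240/667)) = -34*(243 + (103*(-1/527) + 240*(1/667))) = -34*(243 + (-103/527 + 240/667)) = -34*(243 + 57779/351509) = -34*85474466/351509 = -170948932/20677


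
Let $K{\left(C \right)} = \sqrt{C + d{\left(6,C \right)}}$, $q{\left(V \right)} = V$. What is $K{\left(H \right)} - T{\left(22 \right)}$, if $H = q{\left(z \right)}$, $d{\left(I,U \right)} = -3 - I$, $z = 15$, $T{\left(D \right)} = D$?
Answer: $-22 + \sqrt{6} \approx -19.551$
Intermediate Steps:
$H = 15$
$K{\left(C \right)} = \sqrt{-9 + C}$ ($K{\left(C \right)} = \sqrt{C - 9} = \sqrt{-9 + C}$)
$K{\left(H \right)} - T{\left(22 \right)} = \sqrt{-9 + 15} - 22 = \sqrt{6} - 22 = -22 + \sqrt{6}$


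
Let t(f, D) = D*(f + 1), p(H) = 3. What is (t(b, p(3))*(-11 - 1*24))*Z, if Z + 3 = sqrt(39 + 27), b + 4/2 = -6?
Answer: -2205 + 735*sqrt(66) ≈ 3766.2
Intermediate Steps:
b = -8 (b = -2 - 6 = -8)
Z = -3 + sqrt(66) (Z = -3 + sqrt(39 + 27) = -3 + sqrt(66) ≈ 5.1240)
t(f, D) = D*(1 + f)
(t(b, p(3))*(-11 - 1*24))*Z = ((3*(1 - 8))*(-11 - 1*24))*(-3 + sqrt(66)) = ((3*(-7))*(-11 - 24))*(-3 + sqrt(66)) = (-21*(-35))*(-3 + sqrt(66)) = 735*(-3 + sqrt(66)) = -2205 + 735*sqrt(66)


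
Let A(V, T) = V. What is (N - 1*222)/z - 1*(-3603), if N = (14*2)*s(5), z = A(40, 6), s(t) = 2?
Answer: 71977/20 ≈ 3598.9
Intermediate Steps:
z = 40
N = 56 (N = (14*2)*2 = 28*2 = 56)
(N - 1*222)/z - 1*(-3603) = (56 - 1*222)/40 - 1*(-3603) = (56 - 222)*(1/40) + 3603 = -166*1/40 + 3603 = -83/20 + 3603 = 71977/20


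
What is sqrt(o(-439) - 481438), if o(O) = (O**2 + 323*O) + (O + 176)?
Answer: I*sqrt(430777) ≈ 656.34*I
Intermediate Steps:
o(O) = 176 + O**2 + 324*O (o(O) = (O**2 + 323*O) + (176 + O) = 176 + O**2 + 324*O)
sqrt(o(-439) - 481438) = sqrt((176 + (-439)**2 + 324*(-439)) - 481438) = sqrt((176 + 192721 - 142236) - 481438) = sqrt(50661 - 481438) = sqrt(-430777) = I*sqrt(430777)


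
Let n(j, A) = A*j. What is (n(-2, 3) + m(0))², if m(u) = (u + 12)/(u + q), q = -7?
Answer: 2916/49 ≈ 59.510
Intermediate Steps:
m(u) = (12 + u)/(-7 + u) (m(u) = (u + 12)/(u - 7) = (12 + u)/(-7 + u))
(n(-2, 3) + m(0))² = (3*(-2) + (12 + 0)/(-7 + 0))² = (-6 + 12/(-7))² = (-6 - ⅐*12)² = (-6 - 12/7)² = (-54/7)² = 2916/49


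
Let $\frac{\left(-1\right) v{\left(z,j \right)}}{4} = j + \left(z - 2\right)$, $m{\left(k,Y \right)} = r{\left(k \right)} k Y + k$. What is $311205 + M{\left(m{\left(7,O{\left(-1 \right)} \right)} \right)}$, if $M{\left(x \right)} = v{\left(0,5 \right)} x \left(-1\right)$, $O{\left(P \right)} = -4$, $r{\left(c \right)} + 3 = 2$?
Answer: $311625$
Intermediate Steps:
$r{\left(c \right)} = -1$ ($r{\left(c \right)} = -3 + 2 = -1$)
$m{\left(k,Y \right)} = k - Y k$ ($m{\left(k,Y \right)} = - k Y + k = - Y k + k = k - Y k$)
$v{\left(z,j \right)} = 8 - 4 j - 4 z$ ($v{\left(z,j \right)} = - 4 \left(j + \left(z - 2\right)\right) = - 4 \left(j + \left(-2 + z\right)\right) = - 4 \left(-2 + j + z\right) = 8 - 4 j - 4 z$)
$M{\left(x \right)} = 12 x$ ($M{\left(x \right)} = \left(8 - 20 - 0\right) x \left(-1\right) = \left(8 - 20 + 0\right) x \left(-1\right) = - 12 x \left(-1\right) = 12 x$)
$311205 + M{\left(m{\left(7,O{\left(-1 \right)} \right)} \right)} = 311205 + 12 \cdot 7 \left(1 - -4\right) = 311205 + 12 \cdot 7 \left(1 + 4\right) = 311205 + 12 \cdot 7 \cdot 5 = 311205 + 12 \cdot 35 = 311205 + 420 = 311625$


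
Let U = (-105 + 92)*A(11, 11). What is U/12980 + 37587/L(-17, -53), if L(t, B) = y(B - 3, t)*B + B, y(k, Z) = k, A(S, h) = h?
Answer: 805723/62540 ≈ 12.883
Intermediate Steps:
L(t, B) = B + B*(-3 + B) (L(t, B) = (B - 3)*B + B = (-3 + B)*B + B = B*(-3 + B) + B = B + B*(-3 + B))
U = -143 (U = (-105 + 92)*11 = -13*11 = -143)
U/12980 + 37587/L(-17, -53) = -143/12980 + 37587/((-53*(-2 - 53))) = -143*1/12980 + 37587/((-53*(-55))) = -13/1180 + 37587/2915 = -13/1180 + 37587*(1/2915) = -13/1180 + 3417/265 = 805723/62540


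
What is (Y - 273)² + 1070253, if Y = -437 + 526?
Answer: 1104109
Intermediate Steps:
Y = 89
(Y - 273)² + 1070253 = (89 - 273)² + 1070253 = (-184)² + 1070253 = 33856 + 1070253 = 1104109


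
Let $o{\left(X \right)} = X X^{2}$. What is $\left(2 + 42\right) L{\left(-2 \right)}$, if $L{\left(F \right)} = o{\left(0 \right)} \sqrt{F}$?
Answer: $0$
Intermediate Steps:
$o{\left(X \right)} = X^{3}$
$L{\left(F \right)} = 0$ ($L{\left(F \right)} = 0^{3} \sqrt{F} = 0 \sqrt{F} = 0$)
$\left(2 + 42\right) L{\left(-2 \right)} = \left(2 + 42\right) 0 = 44 \cdot 0 = 0$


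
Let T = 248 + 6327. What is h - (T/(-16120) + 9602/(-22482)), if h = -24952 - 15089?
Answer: -1451094980005/36240984 ≈ -40040.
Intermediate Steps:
h = -40041
T = 6575
h - (T/(-16120) + 9602/(-22482)) = -40041 - (6575/(-16120) + 9602/(-22482)) = -40041 - (6575*(-1/16120) + 9602*(-1/22482)) = -40041 - (-1315/3224 - 4801/11241) = -40041 - 1*(-30260339/36240984) = -40041 + 30260339/36240984 = -1451094980005/36240984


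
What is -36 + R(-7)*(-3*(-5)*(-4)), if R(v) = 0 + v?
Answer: 384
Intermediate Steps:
R(v) = v
-36 + R(-7)*(-3*(-5)*(-4)) = -36 - 7*(-3*(-5))*(-4) = -36 - 105*(-4) = -36 - 7*(-60) = -36 + 420 = 384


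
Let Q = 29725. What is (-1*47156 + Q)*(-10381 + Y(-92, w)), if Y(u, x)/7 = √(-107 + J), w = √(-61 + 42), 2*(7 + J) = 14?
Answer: 180951211 - 122017*I*√107 ≈ 1.8095e+8 - 1.2622e+6*I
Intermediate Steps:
J = 0 (J = -7 + (½)*14 = -7 + 7 = 0)
w = I*√19 (w = √(-19) = I*√19 ≈ 4.3589*I)
Y(u, x) = 7*I*√107 (Y(u, x) = 7*√(-107 + 0) = 7*√(-107) = 7*(I*√107) = 7*I*√107)
(-1*47156 + Q)*(-10381 + Y(-92, w)) = (-1*47156 + 29725)*(-10381 + 7*I*√107) = (-47156 + 29725)*(-10381 + 7*I*√107) = -17431*(-10381 + 7*I*√107) = 180951211 - 122017*I*√107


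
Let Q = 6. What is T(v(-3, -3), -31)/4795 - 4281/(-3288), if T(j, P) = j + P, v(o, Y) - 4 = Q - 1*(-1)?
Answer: 9957/7672 ≈ 1.2978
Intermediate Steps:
v(o, Y) = 11 (v(o, Y) = 4 + (6 - 1*(-1)) = 4 + (6 + 1) = 4 + 7 = 11)
T(j, P) = P + j
T(v(-3, -3), -31)/4795 - 4281/(-3288) = (-31 + 11)/4795 - 4281/(-3288) = -20*1/4795 - 4281*(-1/3288) = -4/959 + 1427/1096 = 9957/7672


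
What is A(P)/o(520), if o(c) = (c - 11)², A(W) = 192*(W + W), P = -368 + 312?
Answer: -21504/259081 ≈ -0.083001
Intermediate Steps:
P = -56
A(W) = 384*W (A(W) = 192*(2*W) = 384*W)
o(c) = (-11 + c)²
A(P)/o(520) = (384*(-56))/((-11 + 520)²) = -21504/(509²) = -21504/259081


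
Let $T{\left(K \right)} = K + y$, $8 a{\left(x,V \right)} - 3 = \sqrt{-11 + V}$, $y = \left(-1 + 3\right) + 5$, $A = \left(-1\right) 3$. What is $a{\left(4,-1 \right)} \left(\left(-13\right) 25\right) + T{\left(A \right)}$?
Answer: $- \frac{943}{8} - \frac{325 i \sqrt{3}}{4} \approx -117.88 - 140.73 i$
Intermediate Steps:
$A = -3$
$y = 7$ ($y = 2 + 5 = 7$)
$a{\left(x,V \right)} = \frac{3}{8} + \frac{\sqrt{-11 + V}}{8}$
$T{\left(K \right)} = 7 + K$ ($T{\left(K \right)} = K + 7 = 7 + K$)
$a{\left(4,-1 \right)} \left(\left(-13\right) 25\right) + T{\left(A \right)} = \left(\frac{3}{8} + \frac{\sqrt{-11 - 1}}{8}\right) \left(\left(-13\right) 25\right) + \left(7 - 3\right) = \left(\frac{3}{8} + \frac{\sqrt{-12}}{8}\right) \left(-325\right) + 4 = \left(\frac{3}{8} + \frac{2 i \sqrt{3}}{8}\right) \left(-325\right) + 4 = \left(\frac{3}{8} + \frac{i \sqrt{3}}{4}\right) \left(-325\right) + 4 = \left(- \frac{975}{8} - \frac{325 i \sqrt{3}}{4}\right) + 4 = - \frac{943}{8} - \frac{325 i \sqrt{3}}{4}$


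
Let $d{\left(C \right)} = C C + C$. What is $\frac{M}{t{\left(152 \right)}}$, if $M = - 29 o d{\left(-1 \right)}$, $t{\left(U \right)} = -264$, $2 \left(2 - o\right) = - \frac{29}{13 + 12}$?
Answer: $0$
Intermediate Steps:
$o = \frac{129}{50}$ ($o = 2 - \frac{\left(-29\right) \frac{1}{13 + 12}}{2} = 2 - \frac{\left(-29\right) \frac{1}{25}}{2} = 2 - - \frac{29}{50} = 2 + \frac{29}{50} = \frac{129}{50} \approx 2.58$)
$d{\left(C \right)} = C + C^{2}$ ($d{\left(C \right)} = C^{2} + C = C + C^{2}$)
$M = 0$ ($M = \left(-29\right) \frac{129}{50} \left(- (1 - 1)\right) = - \frac{3741 \left(\left(-1\right) 0\right)}{50} = \left(- \frac{3741}{50}\right) 0 = 0$)
$\frac{M}{t{\left(152 \right)}} = \frac{0}{-264} = 0 \left(- \frac{1}{264}\right) = 0$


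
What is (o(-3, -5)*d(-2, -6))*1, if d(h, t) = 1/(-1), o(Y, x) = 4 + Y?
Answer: -1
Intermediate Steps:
d(h, t) = -1
(o(-3, -5)*d(-2, -6))*1 = ((4 - 3)*(-1))*1 = (1*(-1))*1 = -1*1 = -1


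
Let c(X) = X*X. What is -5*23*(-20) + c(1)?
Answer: 2301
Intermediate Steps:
c(X) = X²
-5*23*(-20) + c(1) = -5*23*(-20) + 1² = -115*(-20) + 1 = 2300 + 1 = 2301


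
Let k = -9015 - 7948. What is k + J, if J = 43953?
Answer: 26990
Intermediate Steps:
k = -16963
k + J = -16963 + 43953 = 26990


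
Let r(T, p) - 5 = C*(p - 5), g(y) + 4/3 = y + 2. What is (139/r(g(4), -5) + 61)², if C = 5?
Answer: 6791236/2025 ≈ 3353.7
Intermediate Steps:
g(y) = ⅔ + y (g(y) = -4/3 + (y + 2) = -4/3 + (2 + y) = ⅔ + y)
r(T, p) = -20 + 5*p (r(T, p) = 5 + 5*(p - 5) = 5 + 5*(-5 + p) = 5 + (-25 + 5*p) = -20 + 5*p)
(139/r(g(4), -5) + 61)² = (139/(-20 + 5*(-5)) + 61)² = (139/(-20 - 25) + 61)² = (139/(-45) + 61)² = (139*(-1/45) + 61)² = (-139/45 + 61)² = (2606/45)² = 6791236/2025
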